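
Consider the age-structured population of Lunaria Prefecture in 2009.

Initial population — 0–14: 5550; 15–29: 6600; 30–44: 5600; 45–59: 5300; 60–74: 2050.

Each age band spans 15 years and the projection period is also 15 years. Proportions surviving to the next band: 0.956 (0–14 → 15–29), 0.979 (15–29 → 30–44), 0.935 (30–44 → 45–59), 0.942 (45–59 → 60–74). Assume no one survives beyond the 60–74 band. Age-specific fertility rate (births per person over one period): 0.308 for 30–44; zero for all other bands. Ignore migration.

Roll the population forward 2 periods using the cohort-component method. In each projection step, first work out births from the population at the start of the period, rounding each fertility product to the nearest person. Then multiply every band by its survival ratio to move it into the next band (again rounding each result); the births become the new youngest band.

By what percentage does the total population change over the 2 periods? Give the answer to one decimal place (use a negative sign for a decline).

-21.1

[period 1]
Births: 5600 × 0.308 = 1725
15–29: 5550 × 0.956 = 5306
30–44: 6600 × 0.979 = 6461
45–59: 5600 × 0.935 = 5236
60–74: 5300 × 0.942 = 4993
→ [1725, 5306, 6461, 5236, 4993]
[period 2]
Births: 6461 × 0.308 = 1990
15–29: 1725 × 0.956 = 1649
30–44: 5306 × 0.979 = 5195
45–59: 6461 × 0.935 = 6041
60–74: 5236 × 0.942 = 4932
→ [1990, 1649, 5195, 6041, 4932]
Total: 25100 → 19807; change = -5293; percentage change = -21.1%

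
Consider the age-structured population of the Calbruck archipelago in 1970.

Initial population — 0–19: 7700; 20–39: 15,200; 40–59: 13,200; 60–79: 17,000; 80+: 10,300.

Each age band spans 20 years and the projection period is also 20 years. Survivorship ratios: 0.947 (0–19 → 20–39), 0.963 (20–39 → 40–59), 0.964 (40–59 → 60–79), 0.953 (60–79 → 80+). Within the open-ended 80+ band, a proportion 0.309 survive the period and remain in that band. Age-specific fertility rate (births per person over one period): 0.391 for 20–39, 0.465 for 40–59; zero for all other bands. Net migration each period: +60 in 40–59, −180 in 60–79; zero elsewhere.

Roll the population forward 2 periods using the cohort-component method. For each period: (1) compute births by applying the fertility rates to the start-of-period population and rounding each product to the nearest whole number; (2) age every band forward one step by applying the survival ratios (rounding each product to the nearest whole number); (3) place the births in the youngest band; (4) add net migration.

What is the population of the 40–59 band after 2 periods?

7082

Numbering the groups 1..5 from youngest to oldest:
Period 1:
Births: 15200 × 0.391 = 5943 ; 13200 × 0.465 = 6138 ⇒ total 12081
Group 2: 7700 × 0.947 = 7292
Group 3: 15200 × 0.963 = 14638
Group 4: 13200 × 0.964 = 12725
Group 5: 17000 × 0.953 + 10300 × 0.309 = 16201 + 3183 = 19384
Net migration: Group 3 + 60 → 14698; Group 4 − 180 → 12545
Giving 12081 / 7292 / 14698 / 12545 / 19384.
Period 2:
Births: 7292 × 0.391 = 2851 ; 14698 × 0.465 = 6835 ⇒ total 9686
Group 2: 12081 × 0.947 = 11441
Group 3: 7292 × 0.963 = 7022
Group 4: 14698 × 0.964 = 14169
Group 5: 12545 × 0.953 + 19384 × 0.309 = 11955 + 5990 = 17945
Net migration: Group 3 + 60 → 7082; Group 4 − 180 → 13989
Giving 9686 / 11441 / 7082 / 13989 / 17945.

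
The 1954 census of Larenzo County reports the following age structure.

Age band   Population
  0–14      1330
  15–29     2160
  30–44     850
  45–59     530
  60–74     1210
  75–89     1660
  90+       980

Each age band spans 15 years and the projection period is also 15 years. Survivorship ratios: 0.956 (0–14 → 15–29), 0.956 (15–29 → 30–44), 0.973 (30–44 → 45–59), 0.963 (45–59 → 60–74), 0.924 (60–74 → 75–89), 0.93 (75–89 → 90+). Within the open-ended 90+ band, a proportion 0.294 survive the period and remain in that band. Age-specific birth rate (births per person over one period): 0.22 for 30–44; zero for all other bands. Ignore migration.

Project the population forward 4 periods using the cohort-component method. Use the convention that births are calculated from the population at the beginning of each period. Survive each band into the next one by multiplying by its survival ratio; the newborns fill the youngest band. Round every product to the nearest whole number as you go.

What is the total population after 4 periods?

[period 1]
Births: 850 * 0.22 = 187
15–29: 1330 * 0.956 = 1271
30–44: 2160 * 0.956 = 2065
45–59: 850 * 0.973 = 827
60–74: 530 * 0.963 = 510
75–89: 1210 * 0.924 = 1118
90+: 1660 * 0.93 + 980 * 0.294 = 1544 + 288 = 1832
End of period: [187, 1271, 2065, 827, 510, 1118, 1832]
[period 2]
Births: 2065 * 0.22 = 454
15–29: 187 * 0.956 = 179
30–44: 1271 * 0.956 = 1215
45–59: 2065 * 0.973 = 2009
60–74: 827 * 0.963 = 796
75–89: 510 * 0.924 = 471
90+: 1118 * 0.93 + 1832 * 0.294 = 1040 + 539 = 1579
End of period: [454, 179, 1215, 2009, 796, 471, 1579]
[period 3]
Births: 1215 * 0.22 = 267
15–29: 454 * 0.956 = 434
30–44: 179 * 0.956 = 171
45–59: 1215 * 0.973 = 1182
60–74: 2009 * 0.963 = 1935
75–89: 796 * 0.924 = 736
90+: 471 * 0.93 + 1579 * 0.294 = 438 + 464 = 902
End of period: [267, 434, 171, 1182, 1935, 736, 902]
[period 4]
Births: 171 * 0.22 = 38
15–29: 267 * 0.956 = 255
30–44: 434 * 0.956 = 415
45–59: 171 * 0.973 = 166
60–74: 1182 * 0.963 = 1138
75–89: 1935 * 0.924 = 1788
90+: 736 * 0.93 + 902 * 0.294 = 684 + 265 = 949
End of period: [38, 255, 415, 166, 1138, 1788, 949]
Total after period 4: 38 + 255 + 415 + 166 + 1138 + 1788 + 949 = 4749

4749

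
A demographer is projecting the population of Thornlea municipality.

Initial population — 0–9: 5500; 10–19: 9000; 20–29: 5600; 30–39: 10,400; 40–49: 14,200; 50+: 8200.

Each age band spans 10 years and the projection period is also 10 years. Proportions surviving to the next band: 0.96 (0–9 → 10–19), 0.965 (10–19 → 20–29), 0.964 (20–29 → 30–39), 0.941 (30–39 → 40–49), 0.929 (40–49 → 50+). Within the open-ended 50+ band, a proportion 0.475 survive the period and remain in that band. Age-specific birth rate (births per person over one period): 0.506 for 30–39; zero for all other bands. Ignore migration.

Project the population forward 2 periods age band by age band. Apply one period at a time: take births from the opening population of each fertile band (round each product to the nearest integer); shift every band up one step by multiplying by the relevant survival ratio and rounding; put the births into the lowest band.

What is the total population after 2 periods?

43537

After projecting period 1:
Births: 10400 * 0.506 = 5262
10–19: 5500 * 0.96 = 5280
20–29: 9000 * 0.965 = 8685
30–39: 5600 * 0.964 = 5398
40–49: 10400 * 0.941 = 9786
50+: 14200 * 0.929 + 8200 * 0.475 = 13192 + 3895 = 17087
Giving 5262 / 5280 / 8685 / 5398 / 9786 / 17087.
After projecting period 2:
Births: 5398 * 0.506 = 2731
10–19: 5262 * 0.96 = 5052
20–29: 5280 * 0.965 = 5095
30–39: 8685 * 0.964 = 8372
40–49: 5398 * 0.941 = 5080
50+: 9786 * 0.929 + 17087 * 0.475 = 9091 + 8116 = 17207
Giving 2731 / 5052 / 5095 / 8372 / 5080 / 17207.
Total after period 2: 2731 + 5052 + 5095 + 8372 + 5080 + 17207 = 43537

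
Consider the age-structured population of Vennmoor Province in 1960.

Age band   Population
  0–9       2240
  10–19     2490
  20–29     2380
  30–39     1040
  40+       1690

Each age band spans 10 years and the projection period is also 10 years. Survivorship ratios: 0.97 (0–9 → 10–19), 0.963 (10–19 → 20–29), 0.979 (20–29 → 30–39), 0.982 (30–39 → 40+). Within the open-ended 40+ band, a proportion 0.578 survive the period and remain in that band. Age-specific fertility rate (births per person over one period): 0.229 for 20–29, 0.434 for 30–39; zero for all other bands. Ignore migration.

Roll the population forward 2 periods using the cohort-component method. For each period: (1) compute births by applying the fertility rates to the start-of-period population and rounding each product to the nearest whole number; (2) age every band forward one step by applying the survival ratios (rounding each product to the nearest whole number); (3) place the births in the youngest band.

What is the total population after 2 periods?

[period 1]
Births: 2380 × 0.229 = 545, 1040 × 0.434 = 451 — total 996
10–19: 2240 × 0.97 = 2173
20–29: 2490 × 0.963 = 2398
30–39: 2380 × 0.979 = 2330
40+: 1040 × 0.982 + 1690 × 0.578 = 1021 + 977 = 1998
Giving 996 / 2173 / 2398 / 2330 / 1998.
[period 2]
Births: 2398 × 0.229 = 549, 2330 × 0.434 = 1011 — total 1560
10–19: 996 × 0.97 = 966
20–29: 2173 × 0.963 = 2093
30–39: 2398 × 0.979 = 2348
40+: 2330 × 0.982 + 1998 × 0.578 = 2288 + 1155 = 3443
Giving 1560 / 966 / 2093 / 2348 / 3443.
Total after period 2: 1560 + 966 + 2093 + 2348 + 3443 = 10410

10410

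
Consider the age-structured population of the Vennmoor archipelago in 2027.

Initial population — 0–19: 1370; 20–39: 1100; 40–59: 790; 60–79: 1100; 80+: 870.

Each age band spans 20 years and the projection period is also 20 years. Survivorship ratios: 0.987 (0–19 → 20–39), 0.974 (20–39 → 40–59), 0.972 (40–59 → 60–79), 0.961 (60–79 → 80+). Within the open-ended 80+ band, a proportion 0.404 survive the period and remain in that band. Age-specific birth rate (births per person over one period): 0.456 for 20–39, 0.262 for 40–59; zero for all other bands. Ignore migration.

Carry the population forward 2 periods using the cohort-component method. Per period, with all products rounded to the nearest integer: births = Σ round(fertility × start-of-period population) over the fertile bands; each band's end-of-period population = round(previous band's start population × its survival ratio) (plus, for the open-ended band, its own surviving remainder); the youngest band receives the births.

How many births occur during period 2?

After projecting period 1:
Births: 1100 × 0.456 = 502 ; 790 × 0.262 = 207 → total 709
20–39: 1370 × 0.987 = 1352
40–59: 1100 × 0.974 = 1071
60–79: 790 × 0.972 = 768
80+: 1100 × 0.961 + 870 × 0.404 = 1057 + 351 = 1408
End of period: [709, 1352, 1071, 768, 1408]
After projecting period 2:
Births: 1352 × 0.456 = 617 ; 1071 × 0.262 = 281 → total 898
20–39: 709 × 0.987 = 700
40–59: 1352 × 0.974 = 1317
60–79: 1071 × 0.972 = 1041
80+: 768 × 0.961 + 1408 × 0.404 = 738 + 569 = 1307
End of period: [898, 700, 1317, 1041, 1307]

898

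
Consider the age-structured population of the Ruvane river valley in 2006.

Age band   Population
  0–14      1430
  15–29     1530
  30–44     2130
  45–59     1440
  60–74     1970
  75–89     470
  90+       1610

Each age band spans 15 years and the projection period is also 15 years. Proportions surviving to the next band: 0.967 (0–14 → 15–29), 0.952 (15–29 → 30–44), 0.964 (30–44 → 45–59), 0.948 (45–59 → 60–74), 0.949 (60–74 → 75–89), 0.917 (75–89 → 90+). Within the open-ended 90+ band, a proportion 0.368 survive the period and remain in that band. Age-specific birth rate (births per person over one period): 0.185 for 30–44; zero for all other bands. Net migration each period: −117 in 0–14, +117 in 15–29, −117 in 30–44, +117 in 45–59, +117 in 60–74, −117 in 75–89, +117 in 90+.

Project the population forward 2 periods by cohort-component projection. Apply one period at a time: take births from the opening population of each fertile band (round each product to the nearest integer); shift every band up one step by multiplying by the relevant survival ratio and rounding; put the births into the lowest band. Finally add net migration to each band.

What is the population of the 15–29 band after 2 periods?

Let group 1 be 0–14 through group 7 = 90+.
Period 1.
Births: 2130 × 0.185 = 394
Group 2: 1430 × 0.967 = 1383
Group 3: 1530 × 0.952 = 1457
Group 4: 2130 × 0.964 = 2053
Group 5: 1440 × 0.948 = 1365
Group 6: 1970 × 0.949 = 1870
Group 7: 470 × 0.917 + 1610 × 0.368 = 431 + 592 = 1023
Net migration: Group 1 − 117 → 277; Group 2 + 117 → 1500; Group 3 − 117 → 1340; Group 4 + 117 → 2170; Group 5 + 117 → 1482; Group 6 − 117 → 1753; Group 7 + 117 → 1140
Giving 277 / 1500 / 1340 / 2170 / 1482 / 1753 / 1140.
Period 2.
Births: 1340 × 0.185 = 248
Group 2: 277 × 0.967 = 268
Group 3: 1500 × 0.952 = 1428
Group 4: 1340 × 0.964 = 1292
Group 5: 2170 × 0.948 = 2057
Group 6: 1482 × 0.949 = 1406
Group 7: 1753 × 0.917 + 1140 × 0.368 = 1608 + 420 = 2028
Net migration: Group 1 − 117 → 131; Group 2 + 117 → 385; Group 3 − 117 → 1311; Group 4 + 117 → 1409; Group 5 + 117 → 2174; Group 6 − 117 → 1289; Group 7 + 117 → 2145
Giving 131 / 385 / 1311 / 1409 / 2174 / 1289 / 2145.

385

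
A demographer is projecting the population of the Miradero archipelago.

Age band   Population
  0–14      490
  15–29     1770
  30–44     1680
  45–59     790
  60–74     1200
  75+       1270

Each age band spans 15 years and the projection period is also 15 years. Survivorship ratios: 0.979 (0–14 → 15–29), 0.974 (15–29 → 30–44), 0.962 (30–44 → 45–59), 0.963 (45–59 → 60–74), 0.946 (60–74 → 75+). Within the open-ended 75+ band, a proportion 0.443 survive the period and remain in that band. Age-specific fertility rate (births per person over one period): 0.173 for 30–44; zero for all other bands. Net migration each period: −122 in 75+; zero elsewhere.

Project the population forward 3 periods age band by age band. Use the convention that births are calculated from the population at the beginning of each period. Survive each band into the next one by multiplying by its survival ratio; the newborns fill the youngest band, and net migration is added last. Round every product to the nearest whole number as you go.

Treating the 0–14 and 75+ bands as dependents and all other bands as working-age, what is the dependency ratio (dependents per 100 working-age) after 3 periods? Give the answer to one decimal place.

76.6

Call the bands 1 to 6, youngest first.
[period 1]
Births: 1680 * 0.173 = 291
Band 2: 490 * 0.979 = 480
Band 3: 1770 * 0.974 = 1724
Band 4: 1680 * 0.962 = 1616
Band 5: 790 * 0.963 = 761
Band 6: 1200 * 0.946 + 1270 * 0.443 = 1135 + 563 = 1698
Net migration: Band 6 − 122 → 1576
Population now: 0–14=291, 15–29=480, 30–44=1724, 45–59=1616, 60–74=761, 75+=1576
[period 2]
Births: 1724 * 0.173 = 298
Band 2: 291 * 0.979 = 285
Band 3: 480 * 0.974 = 468
Band 4: 1724 * 0.962 = 1658
Band 5: 1616 * 0.963 = 1556
Band 6: 761 * 0.946 + 1576 * 0.443 = 720 + 698 = 1418
Net migration: Band 6 − 122 → 1296
Population now: 0–14=298, 15–29=285, 30–44=468, 45–59=1658, 60–74=1556, 75+=1296
[period 3]
Births: 468 * 0.173 = 81
Band 2: 298 * 0.979 = 292
Band 3: 285 * 0.974 = 278
Band 4: 468 * 0.962 = 450
Band 5: 1658 * 0.963 = 1597
Band 6: 1556 * 0.946 + 1296 * 0.443 = 1472 + 574 = 2046
Net migration: Band 6 − 122 → 1924
Population now: 0–14=81, 15–29=292, 30–44=278, 45–59=450, 60–74=1597, 75+=1924
Dependents (band 0–14 + band 75+) = 81 + 1924 = 2005; working-age = 2617; ratio = 2005/2617 × 100 = 76.6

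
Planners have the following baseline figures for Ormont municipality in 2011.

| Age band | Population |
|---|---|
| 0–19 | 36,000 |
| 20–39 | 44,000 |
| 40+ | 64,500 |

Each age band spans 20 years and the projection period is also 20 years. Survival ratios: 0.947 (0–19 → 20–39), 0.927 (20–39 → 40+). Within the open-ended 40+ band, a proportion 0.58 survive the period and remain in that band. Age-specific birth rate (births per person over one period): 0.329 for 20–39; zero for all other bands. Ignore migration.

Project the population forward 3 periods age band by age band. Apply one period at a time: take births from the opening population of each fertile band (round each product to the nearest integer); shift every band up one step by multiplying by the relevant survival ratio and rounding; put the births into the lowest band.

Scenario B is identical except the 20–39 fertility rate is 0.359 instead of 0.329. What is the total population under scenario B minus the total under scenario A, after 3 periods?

2987

Numbering the bands 1..3 from youngest to oldest:
Period 1:
Births: 44000 * 0.329 = 14476
Band 2: 36000 * 0.947 = 34092
Band 3: 44000 * 0.927 + 64500 * 0.58 = 40788 + 37410 = 78198
Giving 14476 / 34092 / 78198.
Period 2:
Births: 34092 * 0.329 = 11216
Band 2: 14476 * 0.947 = 13709
Band 3: 34092 * 0.927 + 78198 * 0.58 = 31603 + 45355 = 76958
Giving 11216 / 13709 / 76958.
Period 3:
Births: 13709 * 0.329 = 4510
Band 2: 11216 * 0.947 = 10622
Band 3: 13709 * 0.927 + 76958 * 0.58 = 12708 + 44636 = 57344
Giving 4510 / 10622 / 57344.
Scenario A total after 3 periods: 72476
Scenario B projection —
Period 1:
Births: 44000 * 0.359 = 15796
Band 2: 36000 * 0.947 = 34092
Band 3: 44000 * 0.927 + 64500 * 0.58 = 40788 + 37410 = 78198
Giving 15796 / 34092 / 78198.
Period 2:
Births: 34092 * 0.359 = 12239
Band 2: 15796 * 0.947 = 14959
Band 3: 34092 * 0.927 + 78198 * 0.58 = 31603 + 45355 = 76958
Giving 12239 / 14959 / 76958.
Period 3:
Births: 14959 * 0.359 = 5370
Band 2: 12239 * 0.947 = 11590
Band 3: 14959 * 0.927 + 76958 * 0.58 = 13867 + 44636 = 58503
Giving 5370 / 11590 / 58503.
Scenario B total after 3 periods: 75463
Difference B − A = 75463 − 72476 = 2987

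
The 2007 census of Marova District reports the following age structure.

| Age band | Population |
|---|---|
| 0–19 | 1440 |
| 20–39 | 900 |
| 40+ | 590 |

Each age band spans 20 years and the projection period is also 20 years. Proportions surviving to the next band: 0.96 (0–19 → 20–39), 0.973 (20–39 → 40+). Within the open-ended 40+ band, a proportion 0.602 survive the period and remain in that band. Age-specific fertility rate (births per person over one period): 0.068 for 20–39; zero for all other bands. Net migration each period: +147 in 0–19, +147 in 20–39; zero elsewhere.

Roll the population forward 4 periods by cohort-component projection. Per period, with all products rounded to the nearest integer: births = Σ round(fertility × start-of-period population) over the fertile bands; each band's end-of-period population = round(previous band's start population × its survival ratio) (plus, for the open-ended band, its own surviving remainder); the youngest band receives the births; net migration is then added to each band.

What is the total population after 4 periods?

Period 1.
Births: 900 * 0.068 = 61
20–39: 1440 * 0.96 = 1382
40+: 900 * 0.973 + 590 * 0.602 = 876 + 355 = 1231
Net migration: 0–19 + 147 → 208; 20–39 + 147 → 1529
Giving 208 / 1529 / 1231.
Period 2.
Births: 1529 * 0.068 = 104
20–39: 208 * 0.96 = 200
40+: 1529 * 0.973 + 1231 * 0.602 = 1488 + 741 = 2229
Net migration: 0–19 + 147 → 251; 20–39 + 147 → 347
Giving 251 / 347 / 2229.
Period 3.
Births: 347 * 0.068 = 24
20–39: 251 * 0.96 = 241
40+: 347 * 0.973 + 2229 * 0.602 = 338 + 1342 = 1680
Net migration: 0–19 + 147 → 171; 20–39 + 147 → 388
Giving 171 / 388 / 1680.
Period 4.
Births: 388 * 0.068 = 26
20–39: 171 * 0.96 = 164
40+: 388 * 0.973 + 1680 * 0.602 = 378 + 1011 = 1389
Net migration: 0–19 + 147 → 173; 20–39 + 147 → 311
Giving 173 / 311 / 1389.
Total after period 4: 173 + 311 + 1389 = 1873

1873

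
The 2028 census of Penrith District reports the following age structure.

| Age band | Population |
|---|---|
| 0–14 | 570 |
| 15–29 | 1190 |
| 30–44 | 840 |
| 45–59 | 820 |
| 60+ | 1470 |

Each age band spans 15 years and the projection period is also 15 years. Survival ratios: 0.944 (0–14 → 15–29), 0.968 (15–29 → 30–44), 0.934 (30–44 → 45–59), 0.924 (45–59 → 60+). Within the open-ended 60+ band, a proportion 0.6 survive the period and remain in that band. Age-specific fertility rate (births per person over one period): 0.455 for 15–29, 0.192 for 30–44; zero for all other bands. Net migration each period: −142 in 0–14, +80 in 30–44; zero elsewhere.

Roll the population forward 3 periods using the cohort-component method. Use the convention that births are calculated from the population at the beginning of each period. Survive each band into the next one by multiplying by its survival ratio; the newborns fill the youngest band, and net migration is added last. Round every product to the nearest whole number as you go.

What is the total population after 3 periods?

(Groups numbered youngest = 1 to oldest = 5.)
After projecting period 1:
Births: 1190 × 0.455 = 541, 840 × 0.192 = 161 ⇒ total 702
Group 2: 570 × 0.944 = 538
Group 3: 1190 × 0.968 = 1152
Group 4: 840 × 0.934 = 785
Group 5: 820 × 0.924 + 1470 × 0.6 = 758 + 882 = 1640
Net migration: Group 1 − 142 → 560; Group 3 + 80 → 1232
End of period: [560, 538, 1232, 785, 1640]
After projecting period 2:
Births: 538 × 0.455 = 245, 1232 × 0.192 = 237 ⇒ total 482
Group 2: 560 × 0.944 = 529
Group 3: 538 × 0.968 = 521
Group 4: 1232 × 0.934 = 1151
Group 5: 785 × 0.924 + 1640 × 0.6 = 725 + 984 = 1709
Net migration: Group 1 − 142 → 340; Group 3 + 80 → 601
End of period: [340, 529, 601, 1151, 1709]
After projecting period 3:
Births: 529 × 0.455 = 241, 601 × 0.192 = 115 ⇒ total 356
Group 2: 340 × 0.944 = 321
Group 3: 529 × 0.968 = 512
Group 4: 601 × 0.934 = 561
Group 5: 1151 × 0.924 + 1709 × 0.6 = 1064 + 1025 = 2089
Net migration: Group 1 − 142 → 214; Group 3 + 80 → 592
End of period: [214, 321, 592, 561, 2089]
Total after period 3: 214 + 321 + 592 + 561 + 2089 = 3777

3777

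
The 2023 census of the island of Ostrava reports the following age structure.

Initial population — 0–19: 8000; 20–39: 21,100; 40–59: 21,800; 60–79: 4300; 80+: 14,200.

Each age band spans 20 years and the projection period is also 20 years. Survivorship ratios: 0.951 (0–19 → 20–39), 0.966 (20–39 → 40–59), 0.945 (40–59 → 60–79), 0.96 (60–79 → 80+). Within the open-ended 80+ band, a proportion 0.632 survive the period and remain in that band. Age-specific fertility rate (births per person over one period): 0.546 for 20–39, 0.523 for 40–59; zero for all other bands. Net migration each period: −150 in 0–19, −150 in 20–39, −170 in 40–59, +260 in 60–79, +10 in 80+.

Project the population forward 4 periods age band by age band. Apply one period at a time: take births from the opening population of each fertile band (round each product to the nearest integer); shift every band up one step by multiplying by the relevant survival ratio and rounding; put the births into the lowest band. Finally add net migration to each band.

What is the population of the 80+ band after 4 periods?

29708

— Period 1 —
Births: 21100 * 0.546 = 11521 ; 21800 * 0.523 = 11401 — total 22922
20–39: 8000 * 0.951 = 7608
40–59: 21100 * 0.966 = 20383
60–79: 21800 * 0.945 = 20601
80+: 4300 * 0.96 + 14200 * 0.632 = 4128 + 8974 = 13102
Net migration: 0–19 − 150 → 22772; 20–39 − 150 → 7458; 40–59 − 170 → 20213; 60–79 + 260 → 20861; 80+ + 10 → 13112
Population now: 0–19=22772, 20–39=7458, 40–59=20213, 60–79=20861, 80+=13112
— Period 2 —
Births: 7458 * 0.546 = 4072 ; 20213 * 0.523 = 10571 — total 14643
20–39: 22772 * 0.951 = 21656
40–59: 7458 * 0.966 = 7204
60–79: 20213 * 0.945 = 19101
80+: 20861 * 0.96 + 13112 * 0.632 = 20027 + 8287 = 28314
Net migration: 0–19 − 150 → 14493; 20–39 − 150 → 21506; 40–59 − 170 → 7034; 60–79 + 260 → 19361; 80+ + 10 → 28324
Population now: 0–19=14493, 20–39=21506, 40–59=7034, 60–79=19361, 80+=28324
— Period 3 —
Births: 21506 * 0.546 = 11742 ; 7034 * 0.523 = 3679 — total 15421
20–39: 14493 * 0.951 = 13783
40–59: 21506 * 0.966 = 20775
60–79: 7034 * 0.945 = 6647
80+: 19361 * 0.96 + 28324 * 0.632 = 18587 + 17901 = 36488
Net migration: 0–19 − 150 → 15271; 20–39 − 150 → 13633; 40–59 − 170 → 20605; 60–79 + 260 → 6907; 80+ + 10 → 36498
Population now: 0–19=15271, 20–39=13633, 40–59=20605, 60–79=6907, 80+=36498
— Period 4 —
Births: 13633 * 0.546 = 7444 ; 20605 * 0.523 = 10776 — total 18220
20–39: 15271 * 0.951 = 14523
40–59: 13633 * 0.966 = 13169
60–79: 20605 * 0.945 = 19472
80+: 6907 * 0.96 + 36498 * 0.632 = 6631 + 23067 = 29698
Net migration: 0–19 − 150 → 18070; 20–39 − 150 → 14373; 40–59 − 170 → 12999; 60–79 + 260 → 19732; 80+ + 10 → 29708
Population now: 0–19=18070, 20–39=14373, 40–59=12999, 60–79=19732, 80+=29708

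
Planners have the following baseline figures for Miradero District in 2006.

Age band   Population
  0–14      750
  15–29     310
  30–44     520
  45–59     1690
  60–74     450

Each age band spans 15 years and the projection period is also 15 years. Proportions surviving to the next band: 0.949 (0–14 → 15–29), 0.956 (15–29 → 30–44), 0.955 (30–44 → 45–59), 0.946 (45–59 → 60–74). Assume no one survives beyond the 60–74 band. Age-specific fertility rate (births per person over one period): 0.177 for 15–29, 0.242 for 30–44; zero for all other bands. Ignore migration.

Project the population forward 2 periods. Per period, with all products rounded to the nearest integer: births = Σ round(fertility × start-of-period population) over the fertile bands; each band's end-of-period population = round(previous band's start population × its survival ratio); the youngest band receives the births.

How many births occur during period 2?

198

Let group 1 be 0–14 through group 5 = 60–74.
Period 1:
Births: 310 × 0.177 = 55, 520 × 0.242 = 126 ⇒ total 181
Group 2: 750 × 0.949 = 712
Group 3: 310 × 0.956 = 296
Group 4: 520 × 0.955 = 497
Group 5: 1690 × 0.946 = 1599
End of period: [181, 712, 296, 497, 1599]
Period 2:
Births: 712 × 0.177 = 126, 296 × 0.242 = 72 ⇒ total 198
Group 2: 181 × 0.949 = 172
Group 3: 712 × 0.956 = 681
Group 4: 296 × 0.955 = 283
Group 5: 497 × 0.946 = 470
End of period: [198, 172, 681, 283, 470]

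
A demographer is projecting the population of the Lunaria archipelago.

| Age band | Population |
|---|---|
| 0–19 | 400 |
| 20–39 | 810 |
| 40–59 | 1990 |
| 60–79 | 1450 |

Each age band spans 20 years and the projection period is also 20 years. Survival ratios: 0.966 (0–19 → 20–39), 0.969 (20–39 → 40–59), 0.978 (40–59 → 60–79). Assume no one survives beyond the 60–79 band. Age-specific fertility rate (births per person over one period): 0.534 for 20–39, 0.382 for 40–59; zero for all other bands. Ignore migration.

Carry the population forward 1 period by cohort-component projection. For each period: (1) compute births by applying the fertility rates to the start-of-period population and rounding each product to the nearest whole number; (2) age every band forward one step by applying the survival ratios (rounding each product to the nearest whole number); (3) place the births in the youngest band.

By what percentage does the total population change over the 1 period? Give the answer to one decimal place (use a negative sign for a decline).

Period 1.
Births: 810 × 0.534 = 433  |  1990 × 0.382 = 760 → total 1193
20–39: 400 × 0.966 = 386
40–59: 810 × 0.969 = 785
60–79: 1990 × 0.978 = 1946
→ [1193, 386, 785, 1946]
Total: 4650 → 4310; change = -340; percentage change = -7.3%

-7.3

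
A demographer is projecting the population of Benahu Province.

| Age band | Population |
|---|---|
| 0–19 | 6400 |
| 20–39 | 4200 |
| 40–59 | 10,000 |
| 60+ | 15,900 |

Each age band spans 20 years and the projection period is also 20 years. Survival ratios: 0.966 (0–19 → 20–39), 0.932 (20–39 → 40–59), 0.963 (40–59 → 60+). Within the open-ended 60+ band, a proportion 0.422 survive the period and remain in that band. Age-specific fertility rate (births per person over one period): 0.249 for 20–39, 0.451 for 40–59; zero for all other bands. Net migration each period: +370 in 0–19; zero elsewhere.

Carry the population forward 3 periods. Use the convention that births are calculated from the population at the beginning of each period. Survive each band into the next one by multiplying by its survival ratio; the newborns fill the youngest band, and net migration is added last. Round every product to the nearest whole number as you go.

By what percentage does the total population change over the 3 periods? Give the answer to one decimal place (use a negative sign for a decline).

[period 1]
Births: 4200 × 0.249 = 1046  |  10000 × 0.451 = 4510 → 5556
20–39: 6400 × 0.966 = 6182
40–59: 4200 × 0.932 = 3914
60+: 10000 × 0.963 + 15900 × 0.422 = 9630 + 6710 = 16340
Net migration: 0–19 + 370 → 5926
End of period: [5926, 6182, 3914, 16340]
[period 2]
Births: 6182 × 0.249 = 1539  |  3914 × 0.451 = 1765 → 3304
20–39: 5926 × 0.966 = 5725
40–59: 6182 × 0.932 = 5762
60+: 3914 × 0.963 + 16340 × 0.422 = 3769 + 6895 = 10664
Net migration: 0–19 + 370 → 3674
End of period: [3674, 5725, 5762, 10664]
[period 3]
Births: 5725 × 0.249 = 1426  |  5762 × 0.451 = 2599 → 4025
20–39: 3674 × 0.966 = 3549
40–59: 5725 × 0.932 = 5336
60+: 5762 × 0.963 + 10664 × 0.422 = 5549 + 4500 = 10049
Net migration: 0–19 + 370 → 4395
End of period: [4395, 3549, 5336, 10049]
Total: 36500 → 23329; change = -13171; percentage change = -36.1%

-36.1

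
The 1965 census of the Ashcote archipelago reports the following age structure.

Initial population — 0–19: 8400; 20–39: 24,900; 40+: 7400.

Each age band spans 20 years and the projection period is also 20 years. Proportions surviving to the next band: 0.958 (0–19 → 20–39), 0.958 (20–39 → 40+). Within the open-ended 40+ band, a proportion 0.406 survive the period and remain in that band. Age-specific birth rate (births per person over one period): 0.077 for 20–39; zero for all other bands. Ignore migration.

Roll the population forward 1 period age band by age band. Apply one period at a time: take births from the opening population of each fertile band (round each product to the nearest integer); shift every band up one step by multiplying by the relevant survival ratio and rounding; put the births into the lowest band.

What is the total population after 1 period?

Period 1:
Births: 24900 * 0.077 = 1917
20–39: 8400 * 0.958 = 8047
40+: 24900 * 0.958 + 7400 * 0.406 = 23854 + 3004 = 26858
Giving 1917 / 8047 / 26858.
Total after period 1: 1917 + 8047 + 26858 = 36822

36822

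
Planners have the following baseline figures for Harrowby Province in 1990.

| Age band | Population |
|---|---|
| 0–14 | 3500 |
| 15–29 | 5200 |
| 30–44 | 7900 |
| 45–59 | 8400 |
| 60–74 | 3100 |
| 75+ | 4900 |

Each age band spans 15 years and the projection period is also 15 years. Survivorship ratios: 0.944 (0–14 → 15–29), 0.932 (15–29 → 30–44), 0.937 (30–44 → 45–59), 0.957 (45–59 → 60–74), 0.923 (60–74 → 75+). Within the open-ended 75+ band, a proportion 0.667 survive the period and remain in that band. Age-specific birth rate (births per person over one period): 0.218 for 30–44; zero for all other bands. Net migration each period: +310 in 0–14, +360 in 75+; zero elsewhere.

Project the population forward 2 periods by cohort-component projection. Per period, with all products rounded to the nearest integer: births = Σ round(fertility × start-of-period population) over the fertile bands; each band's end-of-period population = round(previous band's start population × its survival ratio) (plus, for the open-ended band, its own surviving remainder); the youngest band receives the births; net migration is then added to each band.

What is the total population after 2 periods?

30096

Let band 1 be 0–14 through band 6 = 75+.
[period 1]
Births: 7900 × 0.218 = 1722
Band 2: 3500 × 0.944 = 3304
Band 3: 5200 × 0.932 = 4846
Band 4: 7900 × 0.937 = 7402
Band 5: 8400 × 0.957 = 8039
Band 6: 3100 × 0.923 + 4900 × 0.667 = 2861 + 3268 = 6129
Net migration: Band 1 + 310 → 2032; Band 6 + 360 → 6489
End of period: [2032, 3304, 4846, 7402, 8039, 6489]
[period 2]
Births: 4846 × 0.218 = 1056
Band 2: 2032 × 0.944 = 1918
Band 3: 3304 × 0.932 = 3079
Band 4: 4846 × 0.937 = 4541
Band 5: 7402 × 0.957 = 7084
Band 6: 8039 × 0.923 + 6489 × 0.667 = 7420 + 4328 = 11748
Net migration: Band 1 + 310 → 1366; Band 6 + 360 → 12108
End of period: [1366, 1918, 3079, 4541, 7084, 12108]
Total after period 2: 1366 + 1918 + 3079 + 4541 + 7084 + 12108 = 30096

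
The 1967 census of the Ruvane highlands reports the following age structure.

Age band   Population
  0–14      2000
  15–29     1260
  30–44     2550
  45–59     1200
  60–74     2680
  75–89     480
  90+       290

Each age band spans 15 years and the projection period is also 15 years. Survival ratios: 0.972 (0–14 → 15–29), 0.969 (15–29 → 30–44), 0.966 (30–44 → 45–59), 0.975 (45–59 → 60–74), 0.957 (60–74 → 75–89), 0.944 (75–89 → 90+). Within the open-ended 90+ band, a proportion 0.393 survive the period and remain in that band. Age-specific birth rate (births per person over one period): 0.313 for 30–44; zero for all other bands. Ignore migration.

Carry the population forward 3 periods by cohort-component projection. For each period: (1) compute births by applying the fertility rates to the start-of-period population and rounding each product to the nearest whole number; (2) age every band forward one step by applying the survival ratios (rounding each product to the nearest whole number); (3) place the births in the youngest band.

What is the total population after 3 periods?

Period 1.
Births: 2550 * 0.313 = 798
15–29: 2000 * 0.972 = 1944
30–44: 1260 * 0.969 = 1221
45–59: 2550 * 0.966 = 2463
60–74: 1200 * 0.975 = 1170
75–89: 2680 * 0.957 = 2565
90+: 480 * 0.944 + 290 * 0.393 = 453 + 114 = 567
→ [798, 1944, 1221, 2463, 1170, 2565, 567]
Period 2.
Births: 1221 * 0.313 = 382
15–29: 798 * 0.972 = 776
30–44: 1944 * 0.969 = 1884
45–59: 1221 * 0.966 = 1179
60–74: 2463 * 0.975 = 2401
75–89: 1170 * 0.957 = 1120
90+: 2565 * 0.944 + 567 * 0.393 = 2421 + 223 = 2644
→ [382, 776, 1884, 1179, 2401, 1120, 2644]
Period 3.
Births: 1884 * 0.313 = 590
15–29: 382 * 0.972 = 371
30–44: 776 * 0.969 = 752
45–59: 1884 * 0.966 = 1820
60–74: 1179 * 0.975 = 1150
75–89: 2401 * 0.957 = 2298
90+: 1120 * 0.944 + 2644 * 0.393 = 1057 + 1039 = 2096
→ [590, 371, 752, 1820, 1150, 2298, 2096]
Total after period 3: 590 + 371 + 752 + 1820 + 1150 + 2298 + 2096 = 9077

9077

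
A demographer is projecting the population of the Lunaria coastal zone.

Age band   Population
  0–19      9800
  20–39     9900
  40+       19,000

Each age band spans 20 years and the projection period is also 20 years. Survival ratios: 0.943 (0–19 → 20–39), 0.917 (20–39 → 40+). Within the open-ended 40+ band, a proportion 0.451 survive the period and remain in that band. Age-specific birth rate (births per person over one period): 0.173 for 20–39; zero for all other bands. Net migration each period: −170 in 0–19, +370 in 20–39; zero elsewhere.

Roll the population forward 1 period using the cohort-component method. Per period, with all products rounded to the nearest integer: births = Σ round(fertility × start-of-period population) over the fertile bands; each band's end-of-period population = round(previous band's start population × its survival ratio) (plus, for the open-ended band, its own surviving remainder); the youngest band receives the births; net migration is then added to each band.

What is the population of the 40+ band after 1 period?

Let group 1 be 0–19 through group 3 = 40+.
Period 1.
Births: 9900 × 0.173 = 1713
Group 2: 9800 × 0.943 = 9241
Group 3: 9900 × 0.917 + 19000 × 0.451 = 9078 + 8569 = 17647
Net migration: Group 1 − 170 → 1543; Group 2 + 370 → 9611
Population now: 0–19=1543, 20–39=9611, 40+=17647

17647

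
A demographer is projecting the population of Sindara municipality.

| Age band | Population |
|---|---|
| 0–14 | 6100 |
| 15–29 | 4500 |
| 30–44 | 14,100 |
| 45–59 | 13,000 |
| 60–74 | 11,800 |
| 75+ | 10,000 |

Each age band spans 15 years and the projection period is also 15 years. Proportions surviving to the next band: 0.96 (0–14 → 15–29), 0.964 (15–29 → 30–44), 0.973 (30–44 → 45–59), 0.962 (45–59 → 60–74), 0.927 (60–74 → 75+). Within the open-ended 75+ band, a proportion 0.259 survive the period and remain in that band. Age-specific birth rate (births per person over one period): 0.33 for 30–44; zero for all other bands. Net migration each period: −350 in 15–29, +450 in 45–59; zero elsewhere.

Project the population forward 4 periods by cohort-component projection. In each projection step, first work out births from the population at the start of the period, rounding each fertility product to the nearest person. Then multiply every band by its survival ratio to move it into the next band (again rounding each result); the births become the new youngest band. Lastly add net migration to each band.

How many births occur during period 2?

1432

[period 1]
Births: 14100 * 0.33 = 4653
15–29: 6100 * 0.96 = 5856
30–44: 4500 * 0.964 = 4338
45–59: 14100 * 0.973 = 13719
60–74: 13000 * 0.962 = 12506
75+: 11800 * 0.927 + 10000 * 0.259 = 10939 + 2590 = 13529
Net migration: 15–29 − 350 → 5506; 45–59 + 450 → 14169
→ [4653, 5506, 4338, 14169, 12506, 13529]
[period 2]
Births: 4338 * 0.33 = 1432
15–29: 4653 * 0.96 = 4467
30–44: 5506 * 0.964 = 5308
45–59: 4338 * 0.973 = 4221
60–74: 14169 * 0.962 = 13631
75+: 12506 * 0.927 + 13529 * 0.259 = 11593 + 3504 = 15097
Net migration: 15–29 − 350 → 4117; 45–59 + 450 → 4671
→ [1432, 4117, 5308, 4671, 13631, 15097]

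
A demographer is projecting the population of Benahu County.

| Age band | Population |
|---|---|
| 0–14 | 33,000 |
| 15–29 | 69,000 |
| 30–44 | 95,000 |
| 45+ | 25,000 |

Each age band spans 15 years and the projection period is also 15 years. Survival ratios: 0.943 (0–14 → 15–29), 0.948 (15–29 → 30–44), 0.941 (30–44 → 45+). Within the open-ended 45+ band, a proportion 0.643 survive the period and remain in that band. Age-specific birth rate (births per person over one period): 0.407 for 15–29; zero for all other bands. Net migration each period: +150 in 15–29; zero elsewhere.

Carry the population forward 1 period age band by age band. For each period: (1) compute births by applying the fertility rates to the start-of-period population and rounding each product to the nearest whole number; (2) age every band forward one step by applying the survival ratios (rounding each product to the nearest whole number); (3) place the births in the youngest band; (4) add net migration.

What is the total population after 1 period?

Call the groups 1 to 4, youngest first.
— Period 1 —
Births: 69000 * 0.407 = 28083
Group 2: 33000 * 0.943 = 31119
Group 3: 69000 * 0.948 = 65412
Group 4: 95000 * 0.941 + 25000 * 0.643 = 89395 + 16075 = 105470
Net migration: Group 2 + 150 → 31269
→ [28083, 31269, 65412, 105470]
Total after period 1: 28083 + 31269 + 65412 + 105470 = 230234

230234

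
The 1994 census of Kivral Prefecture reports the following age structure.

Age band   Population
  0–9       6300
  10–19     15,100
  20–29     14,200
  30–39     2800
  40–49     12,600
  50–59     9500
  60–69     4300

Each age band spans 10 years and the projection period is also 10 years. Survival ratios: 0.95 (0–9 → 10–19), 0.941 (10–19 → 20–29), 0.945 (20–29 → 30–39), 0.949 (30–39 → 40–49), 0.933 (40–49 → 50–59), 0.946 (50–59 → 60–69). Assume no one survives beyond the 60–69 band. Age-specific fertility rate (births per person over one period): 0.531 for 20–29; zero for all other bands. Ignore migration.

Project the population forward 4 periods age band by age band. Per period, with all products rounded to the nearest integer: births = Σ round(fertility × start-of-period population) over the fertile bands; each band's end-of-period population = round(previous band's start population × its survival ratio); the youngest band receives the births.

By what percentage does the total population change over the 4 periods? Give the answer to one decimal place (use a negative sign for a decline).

-26.4

(Groups numbered youngest = 1 to oldest = 7.)
Period 1.
Births: 14200 × 0.531 = 7540
Group 2: 6300 × 0.95 = 5985
Group 3: 15100 × 0.941 = 14209
Group 4: 14200 × 0.945 = 13419
Group 5: 2800 × 0.949 = 2657
Group 6: 12600 × 0.933 = 11756
Group 7: 9500 × 0.946 = 8987
→ [7540, 5985, 14209, 13419, 2657, 11756, 8987]
Period 2.
Births: 14209 × 0.531 = 7545
Group 2: 7540 × 0.95 = 7163
Group 3: 5985 × 0.941 = 5632
Group 4: 14209 × 0.945 = 13428
Group 5: 13419 × 0.949 = 12735
Group 6: 2657 × 0.933 = 2479
Group 7: 11756 × 0.946 = 11121
→ [7545, 7163, 5632, 13428, 12735, 2479, 11121]
Period 3.
Births: 5632 × 0.531 = 2991
Group 2: 7545 × 0.95 = 7168
Group 3: 7163 × 0.941 = 6740
Group 4: 5632 × 0.945 = 5322
Group 5: 13428 × 0.949 = 12743
Group 6: 12735 × 0.933 = 11882
Group 7: 2479 × 0.946 = 2345
→ [2991, 7168, 6740, 5322, 12743, 11882, 2345]
Period 4.
Births: 6740 × 0.531 = 3579
Group 2: 2991 × 0.95 = 2841
Group 3: 7168 × 0.941 = 6745
Group 4: 6740 × 0.945 = 6369
Group 5: 5322 × 0.949 = 5051
Group 6: 12743 × 0.933 = 11889
Group 7: 11882 × 0.946 = 11240
→ [3579, 2841, 6745, 6369, 5051, 11889, 11240]
Total: 64800 → 47714; change = -17086; percentage change = -26.4%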